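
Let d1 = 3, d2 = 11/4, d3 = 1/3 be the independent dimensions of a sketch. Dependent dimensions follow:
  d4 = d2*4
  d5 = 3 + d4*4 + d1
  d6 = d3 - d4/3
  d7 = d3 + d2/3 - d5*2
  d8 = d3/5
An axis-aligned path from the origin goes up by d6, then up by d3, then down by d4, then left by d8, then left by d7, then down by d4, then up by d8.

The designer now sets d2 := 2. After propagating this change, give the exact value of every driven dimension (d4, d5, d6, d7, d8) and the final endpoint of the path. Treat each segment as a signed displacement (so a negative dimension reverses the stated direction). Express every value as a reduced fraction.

Apply edit: d2 := 2
  d4 = d2*4 = 8
  d5 = 3 + d4*4 + d1 = 38
  d6 = d3 - d4/3 = -7/3
  d7 = d3 + d2/3 - d5*2 = -75
  d8 = d3/5 = 1/15
Walk from origin (0, 0):
  seg 1: up by d6 = -7/3 → (0, -7/3)
  seg 2: up by d3 = 1/3 → (0, -2)
  seg 3: down by d4 = 8 → (0, -10)
  seg 4: left by d8 = 1/15 → (-1/15, -10)
  seg 5: left by d7 = -75 → (1124/15, -10)
  seg 6: down by d4 = 8 → (1124/15, -18)
  seg 7: up by d8 = 1/15 → (1124/15, -269/15)

d4 = 8
d5 = 38
d6 = -7/3
d7 = -75
d8 = 1/15
endpoint = (1124/15, -269/15)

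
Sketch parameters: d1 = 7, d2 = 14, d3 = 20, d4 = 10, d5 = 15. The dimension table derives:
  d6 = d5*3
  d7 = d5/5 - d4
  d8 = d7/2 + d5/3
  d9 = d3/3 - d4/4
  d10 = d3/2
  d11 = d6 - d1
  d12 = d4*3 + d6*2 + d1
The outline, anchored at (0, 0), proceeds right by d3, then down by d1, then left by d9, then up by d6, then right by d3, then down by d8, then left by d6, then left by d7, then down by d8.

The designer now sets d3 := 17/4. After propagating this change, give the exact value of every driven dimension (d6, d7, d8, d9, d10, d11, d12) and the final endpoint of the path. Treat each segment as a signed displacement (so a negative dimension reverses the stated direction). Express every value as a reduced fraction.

d6 = 45
d7 = -7
d8 = 3/2
d9 = -13/12
d10 = 17/8
d11 = 38
d12 = 127
endpoint = (-341/12, 35)

Apply edit: d3 := 17/4
  d6 = d5*3 = 45
  d7 = d5/5 - d4 = -7
  d8 = d7/2 + d5/3 = 3/2
  d9 = d3/3 - d4/4 = -13/12
  d10 = d3/2 = 17/8
  d11 = d6 - d1 = 38
  d12 = d4*3 + d6*2 + d1 = 127
Walk from origin (0, 0):
  seg 1: right by d3 = 17/4 → (17/4, 0)
  seg 2: down by d1 = 7 → (17/4, -7)
  seg 3: left by d9 = -13/12 → (16/3, -7)
  seg 4: up by d6 = 45 → (16/3, 38)
  seg 5: right by d3 = 17/4 → (115/12, 38)
  seg 6: down by d8 = 3/2 → (115/12, 73/2)
  seg 7: left by d6 = 45 → (-425/12, 73/2)
  seg 8: left by d7 = -7 → (-341/12, 73/2)
  seg 9: down by d8 = 3/2 → (-341/12, 35)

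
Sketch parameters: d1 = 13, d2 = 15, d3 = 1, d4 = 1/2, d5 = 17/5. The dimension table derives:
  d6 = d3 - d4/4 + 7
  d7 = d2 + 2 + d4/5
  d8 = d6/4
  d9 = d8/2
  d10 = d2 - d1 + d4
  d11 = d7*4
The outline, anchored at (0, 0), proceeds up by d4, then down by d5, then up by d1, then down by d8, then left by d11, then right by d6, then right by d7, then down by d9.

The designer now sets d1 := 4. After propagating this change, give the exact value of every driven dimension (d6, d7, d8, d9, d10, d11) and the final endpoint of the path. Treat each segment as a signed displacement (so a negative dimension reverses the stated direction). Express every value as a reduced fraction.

Apply edit: d1 := 4
  d6 = d3 - d4/4 + 7 = 63/8
  d7 = d2 + 2 + d4/5 = 171/10
  d8 = d6/4 = 63/32
  d9 = d8/2 = 63/64
  d10 = d2 - d1 + d4 = 23/2
  d11 = d7*4 = 342/5
Walk from origin (0, 0):
  seg 1: up by d4 = 1/2 → (0, 1/2)
  seg 2: down by d5 = 17/5 → (0, -29/10)
  seg 3: up by d1 = 4 → (0, 11/10)
  seg 4: down by d8 = 63/32 → (0, -139/160)
  seg 5: left by d11 = 342/5 → (-342/5, -139/160)
  seg 6: right by d6 = 63/8 → (-2421/40, -139/160)
  seg 7: right by d7 = 171/10 → (-1737/40, -139/160)
  seg 8: down by d9 = 63/64 → (-1737/40, -593/320)

d6 = 63/8
d7 = 171/10
d8 = 63/32
d9 = 63/64
d10 = 23/2
d11 = 342/5
endpoint = (-1737/40, -593/320)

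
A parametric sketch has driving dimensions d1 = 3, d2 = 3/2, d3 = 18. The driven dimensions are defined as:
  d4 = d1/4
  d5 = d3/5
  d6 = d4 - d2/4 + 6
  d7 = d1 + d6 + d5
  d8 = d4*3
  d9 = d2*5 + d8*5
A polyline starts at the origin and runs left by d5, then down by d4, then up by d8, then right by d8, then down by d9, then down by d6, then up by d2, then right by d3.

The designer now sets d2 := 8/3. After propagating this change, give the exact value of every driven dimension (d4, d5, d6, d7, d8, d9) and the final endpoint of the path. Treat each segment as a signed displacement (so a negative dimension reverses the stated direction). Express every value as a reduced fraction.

d4 = 3/4
d5 = 18/5
d6 = 73/12
d7 = 761/60
d8 = 9/4
d9 = 295/12
endpoint = (333/20, -53/2)

Apply edit: d2 := 8/3
  d4 = d1/4 = 3/4
  d5 = d3/5 = 18/5
  d6 = d4 - d2/4 + 6 = 73/12
  d7 = d1 + d6 + d5 = 761/60
  d8 = d4*3 = 9/4
  d9 = d2*5 + d8*5 = 295/12
Walk from origin (0, 0):
  seg 1: left by d5 = 18/5 → (-18/5, 0)
  seg 2: down by d4 = 3/4 → (-18/5, -3/4)
  seg 3: up by d8 = 9/4 → (-18/5, 3/2)
  seg 4: right by d8 = 9/4 → (-27/20, 3/2)
  seg 5: down by d9 = 295/12 → (-27/20, -277/12)
  seg 6: down by d6 = 73/12 → (-27/20, -175/6)
  seg 7: up by d2 = 8/3 → (-27/20, -53/2)
  seg 8: right by d3 = 18 → (333/20, -53/2)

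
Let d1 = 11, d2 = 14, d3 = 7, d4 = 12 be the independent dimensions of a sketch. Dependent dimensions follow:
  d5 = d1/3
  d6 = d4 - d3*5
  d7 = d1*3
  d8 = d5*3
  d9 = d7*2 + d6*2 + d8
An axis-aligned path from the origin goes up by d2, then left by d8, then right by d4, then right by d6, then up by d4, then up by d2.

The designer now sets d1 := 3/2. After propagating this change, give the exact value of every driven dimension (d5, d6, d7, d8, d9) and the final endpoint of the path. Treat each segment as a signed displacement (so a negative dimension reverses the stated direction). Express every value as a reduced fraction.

d5 = 1/2
d6 = -23
d7 = 9/2
d8 = 3/2
d9 = -71/2
endpoint = (-25/2, 40)

Apply edit: d1 := 3/2
  d5 = d1/3 = 1/2
  d6 = d4 - d3*5 = -23
  d7 = d1*3 = 9/2
  d8 = d5*3 = 3/2
  d9 = d7*2 + d6*2 + d8 = -71/2
Walk from origin (0, 0):
  seg 1: up by d2 = 14 → (0, 14)
  seg 2: left by d8 = 3/2 → (-3/2, 14)
  seg 3: right by d4 = 12 → (21/2, 14)
  seg 4: right by d6 = -23 → (-25/2, 14)
  seg 5: up by d4 = 12 → (-25/2, 26)
  seg 6: up by d2 = 14 → (-25/2, 40)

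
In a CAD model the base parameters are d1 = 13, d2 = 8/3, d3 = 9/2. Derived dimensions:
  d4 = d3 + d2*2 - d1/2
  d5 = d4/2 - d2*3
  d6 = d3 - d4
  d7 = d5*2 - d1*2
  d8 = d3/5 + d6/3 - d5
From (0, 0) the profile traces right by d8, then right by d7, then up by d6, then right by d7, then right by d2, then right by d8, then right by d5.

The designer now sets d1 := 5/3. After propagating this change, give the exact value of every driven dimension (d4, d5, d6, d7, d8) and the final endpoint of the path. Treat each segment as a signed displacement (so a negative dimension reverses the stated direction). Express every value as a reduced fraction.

d4 = 9
d5 = -7/2
d6 = -9/2
d7 = -31/3
d8 = 29/10
endpoint = (-157/10, -9/2)

Apply edit: d1 := 5/3
  d4 = d3 + d2*2 - d1/2 = 9
  d5 = d4/2 - d2*3 = -7/2
  d6 = d3 - d4 = -9/2
  d7 = d5*2 - d1*2 = -31/3
  d8 = d3/5 + d6/3 - d5 = 29/10
Walk from origin (0, 0):
  seg 1: right by d8 = 29/10 → (29/10, 0)
  seg 2: right by d7 = -31/3 → (-223/30, 0)
  seg 3: up by d6 = -9/2 → (-223/30, -9/2)
  seg 4: right by d7 = -31/3 → (-533/30, -9/2)
  seg 5: right by d2 = 8/3 → (-151/10, -9/2)
  seg 6: right by d8 = 29/10 → (-61/5, -9/2)
  seg 7: right by d5 = -7/2 → (-157/10, -9/2)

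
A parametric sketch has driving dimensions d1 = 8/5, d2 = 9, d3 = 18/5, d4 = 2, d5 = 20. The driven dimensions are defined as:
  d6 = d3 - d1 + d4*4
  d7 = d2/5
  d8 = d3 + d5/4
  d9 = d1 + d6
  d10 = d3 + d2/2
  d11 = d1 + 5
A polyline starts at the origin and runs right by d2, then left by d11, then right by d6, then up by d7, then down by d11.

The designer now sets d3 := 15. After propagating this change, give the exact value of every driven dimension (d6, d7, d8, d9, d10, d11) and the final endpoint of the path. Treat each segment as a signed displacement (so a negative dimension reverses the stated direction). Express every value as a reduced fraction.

Apply edit: d3 := 15
  d6 = d3 - d1 + d4*4 = 107/5
  d7 = d2/5 = 9/5
  d8 = d3 + d5/4 = 20
  d9 = d1 + d6 = 23
  d10 = d3 + d2/2 = 39/2
  d11 = d1 + 5 = 33/5
Walk from origin (0, 0):
  seg 1: right by d2 = 9 → (9, 0)
  seg 2: left by d11 = 33/5 → (12/5, 0)
  seg 3: right by d6 = 107/5 → (119/5, 0)
  seg 4: up by d7 = 9/5 → (119/5, 9/5)
  seg 5: down by d11 = 33/5 → (119/5, -24/5)

d6 = 107/5
d7 = 9/5
d8 = 20
d9 = 23
d10 = 39/2
d11 = 33/5
endpoint = (119/5, -24/5)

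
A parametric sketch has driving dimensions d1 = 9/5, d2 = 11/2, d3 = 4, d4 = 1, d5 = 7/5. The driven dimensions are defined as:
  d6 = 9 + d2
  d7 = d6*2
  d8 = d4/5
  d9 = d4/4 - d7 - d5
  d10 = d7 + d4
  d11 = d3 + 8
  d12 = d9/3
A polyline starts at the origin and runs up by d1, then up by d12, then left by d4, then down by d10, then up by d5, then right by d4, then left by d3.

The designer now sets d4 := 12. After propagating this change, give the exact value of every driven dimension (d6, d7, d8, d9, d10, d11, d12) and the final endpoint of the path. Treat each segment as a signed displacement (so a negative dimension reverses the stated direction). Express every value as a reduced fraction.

d6 = 29/2
d7 = 29
d8 = 12/5
d9 = -137/5
d10 = 41
d11 = 12
d12 = -137/15
endpoint = (-4, -704/15)

Apply edit: d4 := 12
  d6 = 9 + d2 = 29/2
  d7 = d6*2 = 29
  d8 = d4/5 = 12/5
  d9 = d4/4 - d7 - d5 = -137/5
  d10 = d7 + d4 = 41
  d11 = d3 + 8 = 12
  d12 = d9/3 = -137/15
Walk from origin (0, 0):
  seg 1: up by d1 = 9/5 → (0, 9/5)
  seg 2: up by d12 = -137/15 → (0, -22/3)
  seg 3: left by d4 = 12 → (-12, -22/3)
  seg 4: down by d10 = 41 → (-12, -145/3)
  seg 5: up by d5 = 7/5 → (-12, -704/15)
  seg 6: right by d4 = 12 → (0, -704/15)
  seg 7: left by d3 = 4 → (-4, -704/15)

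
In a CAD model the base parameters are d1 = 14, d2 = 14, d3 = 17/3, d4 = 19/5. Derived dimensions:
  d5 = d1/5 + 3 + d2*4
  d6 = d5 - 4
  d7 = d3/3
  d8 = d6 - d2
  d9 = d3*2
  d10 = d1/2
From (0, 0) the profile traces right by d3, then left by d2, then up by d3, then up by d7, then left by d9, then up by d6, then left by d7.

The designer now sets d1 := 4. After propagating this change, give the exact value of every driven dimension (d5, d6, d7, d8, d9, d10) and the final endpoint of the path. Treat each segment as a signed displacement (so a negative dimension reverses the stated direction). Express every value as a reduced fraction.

d5 = 299/5
d6 = 279/5
d7 = 17/9
d8 = 209/5
d9 = 34/3
d10 = 2
endpoint = (-194/9, 2851/45)

Apply edit: d1 := 4
  d5 = d1/5 + 3 + d2*4 = 299/5
  d6 = d5 - 4 = 279/5
  d7 = d3/3 = 17/9
  d8 = d6 - d2 = 209/5
  d9 = d3*2 = 34/3
  d10 = d1/2 = 2
Walk from origin (0, 0):
  seg 1: right by d3 = 17/3 → (17/3, 0)
  seg 2: left by d2 = 14 → (-25/3, 0)
  seg 3: up by d3 = 17/3 → (-25/3, 17/3)
  seg 4: up by d7 = 17/9 → (-25/3, 68/9)
  seg 5: left by d9 = 34/3 → (-59/3, 68/9)
  seg 6: up by d6 = 279/5 → (-59/3, 2851/45)
  seg 7: left by d7 = 17/9 → (-194/9, 2851/45)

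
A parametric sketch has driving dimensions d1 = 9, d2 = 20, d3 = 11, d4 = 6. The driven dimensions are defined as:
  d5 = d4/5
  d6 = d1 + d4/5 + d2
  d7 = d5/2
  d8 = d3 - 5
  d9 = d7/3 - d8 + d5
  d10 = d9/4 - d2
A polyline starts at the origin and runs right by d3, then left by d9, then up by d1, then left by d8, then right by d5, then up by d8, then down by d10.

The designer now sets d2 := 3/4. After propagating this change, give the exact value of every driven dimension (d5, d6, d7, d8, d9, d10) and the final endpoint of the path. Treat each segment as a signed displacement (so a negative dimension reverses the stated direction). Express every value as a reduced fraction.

Apply edit: d2 := 3/4
  d5 = d4/5 = 6/5
  d6 = d1 + d4/5 + d2 = 219/20
  d7 = d5/2 = 3/5
  d8 = d3 - 5 = 6
  d9 = d7/3 - d8 + d5 = -23/5
  d10 = d9/4 - d2 = -19/10
Walk from origin (0, 0):
  seg 1: right by d3 = 11 → (11, 0)
  seg 2: left by d9 = -23/5 → (78/5, 0)
  seg 3: up by d1 = 9 → (78/5, 9)
  seg 4: left by d8 = 6 → (48/5, 9)
  seg 5: right by d5 = 6/5 → (54/5, 9)
  seg 6: up by d8 = 6 → (54/5, 15)
  seg 7: down by d10 = -19/10 → (54/5, 169/10)

d5 = 6/5
d6 = 219/20
d7 = 3/5
d8 = 6
d9 = -23/5
d10 = -19/10
endpoint = (54/5, 169/10)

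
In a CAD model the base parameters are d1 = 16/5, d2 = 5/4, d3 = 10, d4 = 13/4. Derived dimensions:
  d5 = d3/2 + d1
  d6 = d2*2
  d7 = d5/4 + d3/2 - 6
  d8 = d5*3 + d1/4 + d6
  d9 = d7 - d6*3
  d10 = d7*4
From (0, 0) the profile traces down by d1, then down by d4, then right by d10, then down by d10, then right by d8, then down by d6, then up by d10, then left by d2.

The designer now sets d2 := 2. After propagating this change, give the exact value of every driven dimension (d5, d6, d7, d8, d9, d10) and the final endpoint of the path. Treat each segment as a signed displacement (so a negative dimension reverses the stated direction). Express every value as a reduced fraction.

d5 = 41/5
d6 = 4
d7 = 21/20
d8 = 147/5
d9 = -219/20
d10 = 21/5
endpoint = (158/5, -209/20)

Apply edit: d2 := 2
  d5 = d3/2 + d1 = 41/5
  d6 = d2*2 = 4
  d7 = d5/4 + d3/2 - 6 = 21/20
  d8 = d5*3 + d1/4 + d6 = 147/5
  d9 = d7 - d6*3 = -219/20
  d10 = d7*4 = 21/5
Walk from origin (0, 0):
  seg 1: down by d1 = 16/5 → (0, -16/5)
  seg 2: down by d4 = 13/4 → (0, -129/20)
  seg 3: right by d10 = 21/5 → (21/5, -129/20)
  seg 4: down by d10 = 21/5 → (21/5, -213/20)
  seg 5: right by d8 = 147/5 → (168/5, -213/20)
  seg 6: down by d6 = 4 → (168/5, -293/20)
  seg 7: up by d10 = 21/5 → (168/5, -209/20)
  seg 8: left by d2 = 2 → (158/5, -209/20)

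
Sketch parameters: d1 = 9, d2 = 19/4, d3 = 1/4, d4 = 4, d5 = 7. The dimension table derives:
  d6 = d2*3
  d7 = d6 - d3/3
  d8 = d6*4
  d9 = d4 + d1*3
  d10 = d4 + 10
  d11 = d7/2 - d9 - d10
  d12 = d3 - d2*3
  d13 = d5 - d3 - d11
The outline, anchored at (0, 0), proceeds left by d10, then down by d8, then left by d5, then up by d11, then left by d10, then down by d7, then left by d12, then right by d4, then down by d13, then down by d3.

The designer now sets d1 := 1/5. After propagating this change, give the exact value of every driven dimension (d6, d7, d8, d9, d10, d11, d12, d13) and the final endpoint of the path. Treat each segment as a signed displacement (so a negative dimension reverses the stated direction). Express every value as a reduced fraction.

d6 = 57/4
d7 = 85/6
d8 = 57
d9 = 23/5
d10 = 14
d11 = -691/60
d12 = -14
d13 = 274/15
endpoint = (-17, -506/5)

Apply edit: d1 := 1/5
  d6 = d2*3 = 57/4
  d7 = d6 - d3/3 = 85/6
  d8 = d6*4 = 57
  d9 = d4 + d1*3 = 23/5
  d10 = d4 + 10 = 14
  d11 = d7/2 - d9 - d10 = -691/60
  d12 = d3 - d2*3 = -14
  d13 = d5 - d3 - d11 = 274/15
Walk from origin (0, 0):
  seg 1: left by d10 = 14 → (-14, 0)
  seg 2: down by d8 = 57 → (-14, -57)
  seg 3: left by d5 = 7 → (-21, -57)
  seg 4: up by d11 = -691/60 → (-21, -4111/60)
  seg 5: left by d10 = 14 → (-35, -4111/60)
  seg 6: down by d7 = 85/6 → (-35, -4961/60)
  seg 7: left by d12 = -14 → (-21, -4961/60)
  seg 8: right by d4 = 4 → (-17, -4961/60)
  seg 9: down by d13 = 274/15 → (-17, -2019/20)
  seg 10: down by d3 = 1/4 → (-17, -506/5)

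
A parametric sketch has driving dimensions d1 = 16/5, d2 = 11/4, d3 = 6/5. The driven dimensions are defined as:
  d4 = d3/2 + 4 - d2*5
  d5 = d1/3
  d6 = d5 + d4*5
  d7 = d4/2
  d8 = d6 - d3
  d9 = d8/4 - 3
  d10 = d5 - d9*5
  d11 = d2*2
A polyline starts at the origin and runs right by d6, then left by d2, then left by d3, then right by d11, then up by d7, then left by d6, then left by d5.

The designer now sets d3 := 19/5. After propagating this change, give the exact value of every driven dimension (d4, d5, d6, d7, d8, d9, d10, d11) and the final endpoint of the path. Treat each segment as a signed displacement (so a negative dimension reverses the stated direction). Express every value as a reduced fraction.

Apply edit: d3 := 19/5
  d4 = d3/2 + 4 - d2*5 = -157/20
  d5 = d1/3 = 16/15
  d6 = d5 + d4*5 = -2291/60
  d7 = d4/2 = -157/40
  d8 = d6 - d3 = -2519/60
  d9 = d8/4 - 3 = -3239/240
  d10 = d5 - d9*5 = 16451/240
  d11 = d2*2 = 11/2
Walk from origin (0, 0):
  seg 1: right by d6 = -2291/60 → (-2291/60, 0)
  seg 2: left by d2 = 11/4 → (-614/15, 0)
  seg 3: left by d3 = 19/5 → (-671/15, 0)
  seg 4: right by d11 = 11/2 → (-1177/30, 0)
  seg 5: up by d7 = -157/40 → (-1177/30, -157/40)
  seg 6: left by d6 = -2291/60 → (-21/20, -157/40)
  seg 7: left by d5 = 16/15 → (-127/60, -157/40)

d4 = -157/20
d5 = 16/15
d6 = -2291/60
d7 = -157/40
d8 = -2519/60
d9 = -3239/240
d10 = 16451/240
d11 = 11/2
endpoint = (-127/60, -157/40)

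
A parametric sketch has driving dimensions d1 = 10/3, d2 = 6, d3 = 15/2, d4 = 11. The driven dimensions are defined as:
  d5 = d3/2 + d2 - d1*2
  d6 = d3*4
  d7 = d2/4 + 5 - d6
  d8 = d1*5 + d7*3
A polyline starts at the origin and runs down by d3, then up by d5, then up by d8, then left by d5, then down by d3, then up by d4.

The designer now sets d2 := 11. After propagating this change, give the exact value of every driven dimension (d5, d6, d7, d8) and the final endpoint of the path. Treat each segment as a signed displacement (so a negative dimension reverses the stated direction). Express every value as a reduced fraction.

Apply edit: d2 := 11
  d5 = d3/2 + d2 - d1*2 = 97/12
  d6 = d3*4 = 30
  d7 = d2/4 + 5 - d6 = -89/4
  d8 = d1*5 + d7*3 = -601/12
Walk from origin (0, 0):
  seg 1: down by d3 = 15/2 → (0, -15/2)
  seg 2: up by d5 = 97/12 → (0, 7/12)
  seg 3: up by d8 = -601/12 → (0, -99/2)
  seg 4: left by d5 = 97/12 → (-97/12, -99/2)
  seg 5: down by d3 = 15/2 → (-97/12, -57)
  seg 6: up by d4 = 11 → (-97/12, -46)

d5 = 97/12
d6 = 30
d7 = -89/4
d8 = -601/12
endpoint = (-97/12, -46)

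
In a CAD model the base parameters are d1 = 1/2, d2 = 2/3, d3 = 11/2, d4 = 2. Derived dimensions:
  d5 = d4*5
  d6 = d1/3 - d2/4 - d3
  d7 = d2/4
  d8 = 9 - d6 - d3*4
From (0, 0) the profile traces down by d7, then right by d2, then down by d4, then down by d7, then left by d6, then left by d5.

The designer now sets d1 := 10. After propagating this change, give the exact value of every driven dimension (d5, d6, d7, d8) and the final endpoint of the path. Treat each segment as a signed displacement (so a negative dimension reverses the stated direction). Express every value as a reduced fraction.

d5 = 10
d6 = -7/3
d7 = 1/6
d8 = -32/3
endpoint = (-7, -7/3)

Apply edit: d1 := 10
  d5 = d4*5 = 10
  d6 = d1/3 - d2/4 - d3 = -7/3
  d7 = d2/4 = 1/6
  d8 = 9 - d6 - d3*4 = -32/3
Walk from origin (0, 0):
  seg 1: down by d7 = 1/6 → (0, -1/6)
  seg 2: right by d2 = 2/3 → (2/3, -1/6)
  seg 3: down by d4 = 2 → (2/3, -13/6)
  seg 4: down by d7 = 1/6 → (2/3, -7/3)
  seg 5: left by d6 = -7/3 → (3, -7/3)
  seg 6: left by d5 = 10 → (-7, -7/3)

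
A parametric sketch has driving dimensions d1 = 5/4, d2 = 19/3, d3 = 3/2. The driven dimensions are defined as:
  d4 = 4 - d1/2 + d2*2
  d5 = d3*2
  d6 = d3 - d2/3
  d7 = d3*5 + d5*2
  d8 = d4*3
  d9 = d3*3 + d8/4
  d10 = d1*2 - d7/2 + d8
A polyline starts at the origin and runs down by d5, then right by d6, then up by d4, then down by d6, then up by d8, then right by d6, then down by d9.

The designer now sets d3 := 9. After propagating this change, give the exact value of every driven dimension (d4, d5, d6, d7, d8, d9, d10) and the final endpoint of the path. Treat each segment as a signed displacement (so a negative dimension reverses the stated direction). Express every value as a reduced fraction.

Apply edit: d3 := 9
  d4 = 4 - d1/2 + d2*2 = 385/24
  d5 = d3*2 = 18
  d6 = d3 - d2/3 = 62/9
  d7 = d3*5 + d5*2 = 81
  d8 = d4*3 = 385/8
  d9 = d3*3 + d8/4 = 1249/32
  d10 = d1*2 - d7/2 + d8 = 81/8
Walk from origin (0, 0):
  seg 1: down by d5 = 18 → (0, -18)
  seg 2: right by d6 = 62/9 → (62/9, -18)
  seg 3: up by d4 = 385/24 → (62/9, -47/24)
  seg 4: down by d6 = 62/9 → (62/9, -637/72)
  seg 5: up by d8 = 385/8 → (62/9, 707/18)
  seg 6: right by d6 = 62/9 → (124/9, 707/18)
  seg 7: down by d9 = 1249/32 → (124/9, 71/288)

d4 = 385/24
d5 = 18
d6 = 62/9
d7 = 81
d8 = 385/8
d9 = 1249/32
d10 = 81/8
endpoint = (124/9, 71/288)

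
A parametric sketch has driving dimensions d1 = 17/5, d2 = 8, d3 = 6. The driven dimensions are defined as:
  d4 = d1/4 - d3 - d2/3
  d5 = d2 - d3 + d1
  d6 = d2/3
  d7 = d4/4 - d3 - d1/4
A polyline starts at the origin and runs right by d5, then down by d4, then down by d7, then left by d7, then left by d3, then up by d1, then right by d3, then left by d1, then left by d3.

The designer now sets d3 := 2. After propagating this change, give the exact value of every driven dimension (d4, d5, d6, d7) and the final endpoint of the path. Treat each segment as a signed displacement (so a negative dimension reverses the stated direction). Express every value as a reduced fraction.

Apply edit: d3 := 2
  d4 = d1/4 - d3 - d2/3 = -229/60
  d5 = d2 - d3 + d1 = 47/5
  d6 = d2/3 = 8/3
  d7 = d4/4 - d3 - d1/4 = -913/240
Walk from origin (0, 0):
  seg 1: right by d5 = 47/5 → (47/5, 0)
  seg 2: down by d4 = -229/60 → (47/5, 229/60)
  seg 3: down by d7 = -913/240 → (47/5, 1829/240)
  seg 4: left by d7 = -913/240 → (3169/240, 1829/240)
  seg 5: left by d3 = 2 → (2689/240, 1829/240)
  seg 6: up by d1 = 17/5 → (2689/240, 529/48)
  seg 7: right by d3 = 2 → (3169/240, 529/48)
  seg 8: left by d1 = 17/5 → (2353/240, 529/48)
  seg 9: left by d3 = 2 → (1873/240, 529/48)

d4 = -229/60
d5 = 47/5
d6 = 8/3
d7 = -913/240
endpoint = (1873/240, 529/48)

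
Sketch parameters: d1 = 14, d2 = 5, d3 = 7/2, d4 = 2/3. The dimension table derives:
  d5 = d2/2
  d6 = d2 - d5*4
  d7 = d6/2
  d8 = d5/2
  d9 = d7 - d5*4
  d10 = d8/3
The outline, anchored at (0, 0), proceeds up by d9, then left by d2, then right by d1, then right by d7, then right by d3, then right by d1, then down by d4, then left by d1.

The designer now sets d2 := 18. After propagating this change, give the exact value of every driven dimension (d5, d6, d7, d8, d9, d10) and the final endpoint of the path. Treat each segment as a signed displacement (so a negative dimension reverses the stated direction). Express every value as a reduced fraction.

d5 = 9
d6 = -18
d7 = -9
d8 = 9/2
d9 = -45
d10 = 3/2
endpoint = (-19/2, -137/3)

Apply edit: d2 := 18
  d5 = d2/2 = 9
  d6 = d2 - d5*4 = -18
  d7 = d6/2 = -9
  d8 = d5/2 = 9/2
  d9 = d7 - d5*4 = -45
  d10 = d8/3 = 3/2
Walk from origin (0, 0):
  seg 1: up by d9 = -45 → (0, -45)
  seg 2: left by d2 = 18 → (-18, -45)
  seg 3: right by d1 = 14 → (-4, -45)
  seg 4: right by d7 = -9 → (-13, -45)
  seg 5: right by d3 = 7/2 → (-19/2, -45)
  seg 6: right by d1 = 14 → (9/2, -45)
  seg 7: down by d4 = 2/3 → (9/2, -137/3)
  seg 8: left by d1 = 14 → (-19/2, -137/3)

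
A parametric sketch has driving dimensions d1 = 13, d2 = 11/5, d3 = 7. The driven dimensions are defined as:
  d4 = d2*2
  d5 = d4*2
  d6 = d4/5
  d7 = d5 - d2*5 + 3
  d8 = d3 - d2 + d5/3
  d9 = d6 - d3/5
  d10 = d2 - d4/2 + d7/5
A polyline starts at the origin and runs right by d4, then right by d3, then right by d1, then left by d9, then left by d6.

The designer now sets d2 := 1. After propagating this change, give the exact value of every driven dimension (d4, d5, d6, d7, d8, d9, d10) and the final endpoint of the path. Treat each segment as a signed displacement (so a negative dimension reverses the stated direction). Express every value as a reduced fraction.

d4 = 2
d5 = 4
d6 = 2/5
d7 = 2
d8 = 22/3
d9 = -1
d10 = 2/5
endpoint = (113/5, 0)

Apply edit: d2 := 1
  d4 = d2*2 = 2
  d5 = d4*2 = 4
  d6 = d4/5 = 2/5
  d7 = d5 - d2*5 + 3 = 2
  d8 = d3 - d2 + d5/3 = 22/3
  d9 = d6 - d3/5 = -1
  d10 = d2 - d4/2 + d7/5 = 2/5
Walk from origin (0, 0):
  seg 1: right by d4 = 2 → (2, 0)
  seg 2: right by d3 = 7 → (9, 0)
  seg 3: right by d1 = 13 → (22, 0)
  seg 4: left by d9 = -1 → (23, 0)
  seg 5: left by d6 = 2/5 → (113/5, 0)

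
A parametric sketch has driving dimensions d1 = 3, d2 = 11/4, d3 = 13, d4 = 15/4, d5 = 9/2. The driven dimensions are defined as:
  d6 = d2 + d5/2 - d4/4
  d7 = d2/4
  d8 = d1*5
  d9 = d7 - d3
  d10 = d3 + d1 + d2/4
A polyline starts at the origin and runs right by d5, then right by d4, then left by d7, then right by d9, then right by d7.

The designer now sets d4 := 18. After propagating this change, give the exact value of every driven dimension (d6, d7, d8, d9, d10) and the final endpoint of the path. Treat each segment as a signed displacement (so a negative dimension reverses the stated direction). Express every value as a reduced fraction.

d6 = 1/2
d7 = 11/16
d8 = 15
d9 = -197/16
d10 = 267/16
endpoint = (163/16, 0)

Apply edit: d4 := 18
  d6 = d2 + d5/2 - d4/4 = 1/2
  d7 = d2/4 = 11/16
  d8 = d1*5 = 15
  d9 = d7 - d3 = -197/16
  d10 = d3 + d1 + d2/4 = 267/16
Walk from origin (0, 0):
  seg 1: right by d5 = 9/2 → (9/2, 0)
  seg 2: right by d4 = 18 → (45/2, 0)
  seg 3: left by d7 = 11/16 → (349/16, 0)
  seg 4: right by d9 = -197/16 → (19/2, 0)
  seg 5: right by d7 = 11/16 → (163/16, 0)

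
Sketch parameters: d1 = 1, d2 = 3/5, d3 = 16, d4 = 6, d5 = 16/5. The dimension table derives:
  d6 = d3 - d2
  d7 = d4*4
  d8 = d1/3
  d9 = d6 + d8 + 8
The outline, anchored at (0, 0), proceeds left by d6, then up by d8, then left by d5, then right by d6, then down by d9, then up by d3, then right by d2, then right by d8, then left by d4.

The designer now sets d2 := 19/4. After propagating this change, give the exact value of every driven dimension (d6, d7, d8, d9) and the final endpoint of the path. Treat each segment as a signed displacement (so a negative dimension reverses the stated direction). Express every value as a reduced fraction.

d6 = 45/4
d7 = 24
d8 = 1/3
d9 = 235/12
endpoint = (-247/60, -13/4)

Apply edit: d2 := 19/4
  d6 = d3 - d2 = 45/4
  d7 = d4*4 = 24
  d8 = d1/3 = 1/3
  d9 = d6 + d8 + 8 = 235/12
Walk from origin (0, 0):
  seg 1: left by d6 = 45/4 → (-45/4, 0)
  seg 2: up by d8 = 1/3 → (-45/4, 1/3)
  seg 3: left by d5 = 16/5 → (-289/20, 1/3)
  seg 4: right by d6 = 45/4 → (-16/5, 1/3)
  seg 5: down by d9 = 235/12 → (-16/5, -77/4)
  seg 6: up by d3 = 16 → (-16/5, -13/4)
  seg 7: right by d2 = 19/4 → (31/20, -13/4)
  seg 8: right by d8 = 1/3 → (113/60, -13/4)
  seg 9: left by d4 = 6 → (-247/60, -13/4)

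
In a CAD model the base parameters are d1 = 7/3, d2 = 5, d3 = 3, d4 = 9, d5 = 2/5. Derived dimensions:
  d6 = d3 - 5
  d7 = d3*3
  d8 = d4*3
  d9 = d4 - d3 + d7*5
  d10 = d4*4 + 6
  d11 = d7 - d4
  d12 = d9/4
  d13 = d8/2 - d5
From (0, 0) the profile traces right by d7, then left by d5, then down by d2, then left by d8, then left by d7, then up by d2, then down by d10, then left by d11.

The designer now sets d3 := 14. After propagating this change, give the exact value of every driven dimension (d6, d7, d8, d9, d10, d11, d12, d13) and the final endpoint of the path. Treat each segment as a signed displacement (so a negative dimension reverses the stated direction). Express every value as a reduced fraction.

Apply edit: d3 := 14
  d6 = d3 - 5 = 9
  d7 = d3*3 = 42
  d8 = d4*3 = 27
  d9 = d4 - d3 + d7*5 = 205
  d10 = d4*4 + 6 = 42
  d11 = d7 - d4 = 33
  d12 = d9/4 = 205/4
  d13 = d8/2 - d5 = 131/10
Walk from origin (0, 0):
  seg 1: right by d7 = 42 → (42, 0)
  seg 2: left by d5 = 2/5 → (208/5, 0)
  seg 3: down by d2 = 5 → (208/5, -5)
  seg 4: left by d8 = 27 → (73/5, -5)
  seg 5: left by d7 = 42 → (-137/5, -5)
  seg 6: up by d2 = 5 → (-137/5, 0)
  seg 7: down by d10 = 42 → (-137/5, -42)
  seg 8: left by d11 = 33 → (-302/5, -42)

d6 = 9
d7 = 42
d8 = 27
d9 = 205
d10 = 42
d11 = 33
d12 = 205/4
d13 = 131/10
endpoint = (-302/5, -42)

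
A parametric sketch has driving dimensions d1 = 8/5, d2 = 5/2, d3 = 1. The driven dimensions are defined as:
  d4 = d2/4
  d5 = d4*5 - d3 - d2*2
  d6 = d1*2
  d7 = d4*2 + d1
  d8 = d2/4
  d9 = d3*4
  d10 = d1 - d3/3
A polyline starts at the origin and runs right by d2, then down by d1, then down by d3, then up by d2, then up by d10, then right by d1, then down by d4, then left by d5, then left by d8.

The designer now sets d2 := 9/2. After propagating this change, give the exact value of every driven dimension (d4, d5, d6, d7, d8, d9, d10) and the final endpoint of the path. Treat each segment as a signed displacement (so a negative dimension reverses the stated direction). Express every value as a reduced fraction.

d4 = 9/8
d5 = -35/8
d6 = 16/5
d7 = 77/20
d8 = 9/8
d9 = 4
d10 = 19/15
endpoint = (187/20, 49/24)

Apply edit: d2 := 9/2
  d4 = d2/4 = 9/8
  d5 = d4*5 - d3 - d2*2 = -35/8
  d6 = d1*2 = 16/5
  d7 = d4*2 + d1 = 77/20
  d8 = d2/4 = 9/8
  d9 = d3*4 = 4
  d10 = d1 - d3/3 = 19/15
Walk from origin (0, 0):
  seg 1: right by d2 = 9/2 → (9/2, 0)
  seg 2: down by d1 = 8/5 → (9/2, -8/5)
  seg 3: down by d3 = 1 → (9/2, -13/5)
  seg 4: up by d2 = 9/2 → (9/2, 19/10)
  seg 5: up by d10 = 19/15 → (9/2, 19/6)
  seg 6: right by d1 = 8/5 → (61/10, 19/6)
  seg 7: down by d4 = 9/8 → (61/10, 49/24)
  seg 8: left by d5 = -35/8 → (419/40, 49/24)
  seg 9: left by d8 = 9/8 → (187/20, 49/24)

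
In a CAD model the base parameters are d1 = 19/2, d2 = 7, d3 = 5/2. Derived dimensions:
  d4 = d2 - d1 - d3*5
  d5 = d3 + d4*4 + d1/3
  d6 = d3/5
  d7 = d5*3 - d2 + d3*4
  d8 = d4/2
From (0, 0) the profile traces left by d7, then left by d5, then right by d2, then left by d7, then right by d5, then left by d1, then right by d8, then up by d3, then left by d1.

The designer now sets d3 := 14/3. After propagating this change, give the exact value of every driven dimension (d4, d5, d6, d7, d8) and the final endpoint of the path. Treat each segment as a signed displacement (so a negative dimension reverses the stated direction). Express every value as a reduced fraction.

d4 = -155/6
d5 = -191/2
d6 = 14/15
d7 = -1649/6
d8 = -155/12
endpoint = (2099/4, 14/3)

Apply edit: d3 := 14/3
  d4 = d2 - d1 - d3*5 = -155/6
  d5 = d3 + d4*4 + d1/3 = -191/2
  d6 = d3/5 = 14/15
  d7 = d5*3 - d2 + d3*4 = -1649/6
  d8 = d4/2 = -155/12
Walk from origin (0, 0):
  seg 1: left by d7 = -1649/6 → (1649/6, 0)
  seg 2: left by d5 = -191/2 → (1111/3, 0)
  seg 3: right by d2 = 7 → (1132/3, 0)
  seg 4: left by d7 = -1649/6 → (3913/6, 0)
  seg 5: right by d5 = -191/2 → (1670/3, 0)
  seg 6: left by d1 = 19/2 → (3283/6, 0)
  seg 7: right by d8 = -155/12 → (2137/4, 0)
  seg 8: up by d3 = 14/3 → (2137/4, 14/3)
  seg 9: left by d1 = 19/2 → (2099/4, 14/3)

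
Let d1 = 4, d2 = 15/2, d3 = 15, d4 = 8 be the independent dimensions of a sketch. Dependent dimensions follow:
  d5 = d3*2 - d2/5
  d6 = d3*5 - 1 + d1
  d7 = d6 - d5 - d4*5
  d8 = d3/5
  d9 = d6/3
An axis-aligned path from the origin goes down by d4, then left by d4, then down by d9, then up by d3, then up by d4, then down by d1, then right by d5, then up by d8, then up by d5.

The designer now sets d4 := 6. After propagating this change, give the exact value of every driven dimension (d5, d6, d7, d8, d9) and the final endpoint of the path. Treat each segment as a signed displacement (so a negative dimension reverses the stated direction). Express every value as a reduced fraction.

d5 = 57/2
d6 = 78
d7 = 39/2
d8 = 3
d9 = 26
endpoint = (45/2, 33/2)

Apply edit: d4 := 6
  d5 = d3*2 - d2/5 = 57/2
  d6 = d3*5 - 1 + d1 = 78
  d7 = d6 - d5 - d4*5 = 39/2
  d8 = d3/5 = 3
  d9 = d6/3 = 26
Walk from origin (0, 0):
  seg 1: down by d4 = 6 → (0, -6)
  seg 2: left by d4 = 6 → (-6, -6)
  seg 3: down by d9 = 26 → (-6, -32)
  seg 4: up by d3 = 15 → (-6, -17)
  seg 5: up by d4 = 6 → (-6, -11)
  seg 6: down by d1 = 4 → (-6, -15)
  seg 7: right by d5 = 57/2 → (45/2, -15)
  seg 8: up by d8 = 3 → (45/2, -12)
  seg 9: up by d5 = 57/2 → (45/2, 33/2)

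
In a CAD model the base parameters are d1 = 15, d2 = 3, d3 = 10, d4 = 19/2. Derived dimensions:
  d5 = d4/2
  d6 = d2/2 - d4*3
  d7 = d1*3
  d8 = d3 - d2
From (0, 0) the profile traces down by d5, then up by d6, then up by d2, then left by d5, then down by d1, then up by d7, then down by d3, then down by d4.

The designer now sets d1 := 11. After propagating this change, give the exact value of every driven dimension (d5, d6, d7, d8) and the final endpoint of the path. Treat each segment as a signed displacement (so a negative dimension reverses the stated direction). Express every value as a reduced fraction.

d5 = 19/4
d6 = -27
d7 = 33
d8 = 7
endpoint = (-19/4, -105/4)

Apply edit: d1 := 11
  d5 = d4/2 = 19/4
  d6 = d2/2 - d4*3 = -27
  d7 = d1*3 = 33
  d8 = d3 - d2 = 7
Walk from origin (0, 0):
  seg 1: down by d5 = 19/4 → (0, -19/4)
  seg 2: up by d6 = -27 → (0, -127/4)
  seg 3: up by d2 = 3 → (0, -115/4)
  seg 4: left by d5 = 19/4 → (-19/4, -115/4)
  seg 5: down by d1 = 11 → (-19/4, -159/4)
  seg 6: up by d7 = 33 → (-19/4, -27/4)
  seg 7: down by d3 = 10 → (-19/4, -67/4)
  seg 8: down by d4 = 19/2 → (-19/4, -105/4)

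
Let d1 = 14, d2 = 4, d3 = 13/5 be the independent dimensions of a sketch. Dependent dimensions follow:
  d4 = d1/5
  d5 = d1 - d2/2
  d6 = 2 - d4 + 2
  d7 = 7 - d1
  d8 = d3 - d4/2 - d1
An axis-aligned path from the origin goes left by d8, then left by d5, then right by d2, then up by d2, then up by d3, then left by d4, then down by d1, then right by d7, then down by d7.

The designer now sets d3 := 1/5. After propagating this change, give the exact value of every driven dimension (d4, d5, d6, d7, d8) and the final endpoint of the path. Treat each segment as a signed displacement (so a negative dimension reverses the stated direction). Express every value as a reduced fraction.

Apply edit: d3 := 1/5
  d4 = d1/5 = 14/5
  d5 = d1 - d2/2 = 12
  d6 = 2 - d4 + 2 = 6/5
  d7 = 7 - d1 = -7
  d8 = d3 - d4/2 - d1 = -76/5
Walk from origin (0, 0):
  seg 1: left by d8 = -76/5 → (76/5, 0)
  seg 2: left by d5 = 12 → (16/5, 0)
  seg 3: right by d2 = 4 → (36/5, 0)
  seg 4: up by d2 = 4 → (36/5, 4)
  seg 5: up by d3 = 1/5 → (36/5, 21/5)
  seg 6: left by d4 = 14/5 → (22/5, 21/5)
  seg 7: down by d1 = 14 → (22/5, -49/5)
  seg 8: right by d7 = -7 → (-13/5, -49/5)
  seg 9: down by d7 = -7 → (-13/5, -14/5)

d4 = 14/5
d5 = 12
d6 = 6/5
d7 = -7
d8 = -76/5
endpoint = (-13/5, -14/5)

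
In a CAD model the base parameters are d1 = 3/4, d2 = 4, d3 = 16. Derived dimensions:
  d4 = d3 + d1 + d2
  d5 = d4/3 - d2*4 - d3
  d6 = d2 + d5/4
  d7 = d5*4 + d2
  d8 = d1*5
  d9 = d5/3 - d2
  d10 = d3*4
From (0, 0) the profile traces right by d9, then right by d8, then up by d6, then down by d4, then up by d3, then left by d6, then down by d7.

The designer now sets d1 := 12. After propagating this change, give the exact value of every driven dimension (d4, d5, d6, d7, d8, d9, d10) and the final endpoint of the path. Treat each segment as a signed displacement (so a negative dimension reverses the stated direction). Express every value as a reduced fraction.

Apply edit: d1 := 12
  d4 = d3 + d1 + d2 = 32
  d5 = d4/3 - d2*4 - d3 = -64/3
  d6 = d2 + d5/4 = -4/3
  d7 = d5*4 + d2 = -244/3
  d8 = d1*5 = 60
  d9 = d5/3 - d2 = -100/9
  d10 = d3*4 = 64
Walk from origin (0, 0):
  seg 1: right by d9 = -100/9 → (-100/9, 0)
  seg 2: right by d8 = 60 → (440/9, 0)
  seg 3: up by d6 = -4/3 → (440/9, -4/3)
  seg 4: down by d4 = 32 → (440/9, -100/3)
  seg 5: up by d3 = 16 → (440/9, -52/3)
  seg 6: left by d6 = -4/3 → (452/9, -52/3)
  seg 7: down by d7 = -244/3 → (452/9, 64)

d4 = 32
d5 = -64/3
d6 = -4/3
d7 = -244/3
d8 = 60
d9 = -100/9
d10 = 64
endpoint = (452/9, 64)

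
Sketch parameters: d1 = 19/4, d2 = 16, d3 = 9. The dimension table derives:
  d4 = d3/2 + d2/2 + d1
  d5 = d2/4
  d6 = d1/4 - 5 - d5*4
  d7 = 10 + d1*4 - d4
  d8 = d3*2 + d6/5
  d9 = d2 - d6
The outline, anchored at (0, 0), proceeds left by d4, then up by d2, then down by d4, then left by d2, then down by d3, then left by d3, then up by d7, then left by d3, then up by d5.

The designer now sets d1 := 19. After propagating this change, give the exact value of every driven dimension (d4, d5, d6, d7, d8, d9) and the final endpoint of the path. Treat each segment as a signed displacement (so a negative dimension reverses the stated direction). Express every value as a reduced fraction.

d4 = 63/2
d5 = 4
d6 = -65/4
d7 = 109/2
d8 = 59/4
d9 = 129/4
endpoint = (-131/2, 34)

Apply edit: d1 := 19
  d4 = d3/2 + d2/2 + d1 = 63/2
  d5 = d2/4 = 4
  d6 = d1/4 - 5 - d5*4 = -65/4
  d7 = 10 + d1*4 - d4 = 109/2
  d8 = d3*2 + d6/5 = 59/4
  d9 = d2 - d6 = 129/4
Walk from origin (0, 0):
  seg 1: left by d4 = 63/2 → (-63/2, 0)
  seg 2: up by d2 = 16 → (-63/2, 16)
  seg 3: down by d4 = 63/2 → (-63/2, -31/2)
  seg 4: left by d2 = 16 → (-95/2, -31/2)
  seg 5: down by d3 = 9 → (-95/2, -49/2)
  seg 6: left by d3 = 9 → (-113/2, -49/2)
  seg 7: up by d7 = 109/2 → (-113/2, 30)
  seg 8: left by d3 = 9 → (-131/2, 30)
  seg 9: up by d5 = 4 → (-131/2, 34)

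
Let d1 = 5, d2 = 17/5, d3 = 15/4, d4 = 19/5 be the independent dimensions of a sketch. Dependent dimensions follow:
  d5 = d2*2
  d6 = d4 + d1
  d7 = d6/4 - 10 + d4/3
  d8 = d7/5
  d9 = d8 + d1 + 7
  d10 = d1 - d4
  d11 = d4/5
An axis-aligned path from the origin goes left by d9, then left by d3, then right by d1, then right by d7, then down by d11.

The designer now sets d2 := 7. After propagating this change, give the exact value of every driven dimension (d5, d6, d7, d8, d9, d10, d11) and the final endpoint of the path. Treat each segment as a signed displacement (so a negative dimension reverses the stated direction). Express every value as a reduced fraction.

Apply edit: d2 := 7
  d5 = d2*2 = 14
  d6 = d4 + d1 = 44/5
  d7 = d6/4 - 10 + d4/3 = -98/15
  d8 = d7/5 = -98/75
  d9 = d8 + d1 + 7 = 802/75
  d10 = d1 - d4 = 6/5
  d11 = d4/5 = 19/25
Walk from origin (0, 0):
  seg 1: left by d9 = 802/75 → (-802/75, 0)
  seg 2: left by d3 = 15/4 → (-4333/300, 0)
  seg 3: right by d1 = 5 → (-2833/300, 0)
  seg 4: right by d7 = -98/15 → (-4793/300, 0)
  seg 5: down by d11 = 19/25 → (-4793/300, -19/25)

d5 = 14
d6 = 44/5
d7 = -98/15
d8 = -98/75
d9 = 802/75
d10 = 6/5
d11 = 19/25
endpoint = (-4793/300, -19/25)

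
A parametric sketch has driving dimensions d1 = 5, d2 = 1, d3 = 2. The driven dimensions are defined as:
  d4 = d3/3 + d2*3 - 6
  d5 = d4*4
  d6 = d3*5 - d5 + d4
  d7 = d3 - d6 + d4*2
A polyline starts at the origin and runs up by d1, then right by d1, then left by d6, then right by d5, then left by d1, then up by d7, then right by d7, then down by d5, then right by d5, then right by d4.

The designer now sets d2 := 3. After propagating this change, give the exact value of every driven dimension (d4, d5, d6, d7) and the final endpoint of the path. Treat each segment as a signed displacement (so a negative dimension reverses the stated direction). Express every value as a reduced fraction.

d4 = 11/3
d5 = 44/3
d6 = -1
d7 = 31/3
endpoint = (133/3, 2/3)

Apply edit: d2 := 3
  d4 = d3/3 + d2*3 - 6 = 11/3
  d5 = d4*4 = 44/3
  d6 = d3*5 - d5 + d4 = -1
  d7 = d3 - d6 + d4*2 = 31/3
Walk from origin (0, 0):
  seg 1: up by d1 = 5 → (0, 5)
  seg 2: right by d1 = 5 → (5, 5)
  seg 3: left by d6 = -1 → (6, 5)
  seg 4: right by d5 = 44/3 → (62/3, 5)
  seg 5: left by d1 = 5 → (47/3, 5)
  seg 6: up by d7 = 31/3 → (47/3, 46/3)
  seg 7: right by d7 = 31/3 → (26, 46/3)
  seg 8: down by d5 = 44/3 → (26, 2/3)
  seg 9: right by d5 = 44/3 → (122/3, 2/3)
  seg 10: right by d4 = 11/3 → (133/3, 2/3)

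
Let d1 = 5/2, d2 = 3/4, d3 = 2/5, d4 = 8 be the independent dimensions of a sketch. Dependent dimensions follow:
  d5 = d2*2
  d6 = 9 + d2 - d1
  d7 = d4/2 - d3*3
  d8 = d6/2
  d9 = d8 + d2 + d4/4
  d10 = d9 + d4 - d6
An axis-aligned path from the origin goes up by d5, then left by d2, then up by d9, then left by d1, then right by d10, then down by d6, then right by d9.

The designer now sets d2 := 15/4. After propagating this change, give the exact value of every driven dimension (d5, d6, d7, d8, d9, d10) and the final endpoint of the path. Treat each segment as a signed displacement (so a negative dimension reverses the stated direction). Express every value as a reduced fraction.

Apply edit: d2 := 15/4
  d5 = d2*2 = 15/2
  d6 = 9 + d2 - d1 = 41/4
  d7 = d4/2 - d3*3 = 14/5
  d8 = d6/2 = 41/8
  d9 = d8 + d2 + d4/4 = 87/8
  d10 = d9 + d4 - d6 = 69/8
Walk from origin (0, 0):
  seg 1: up by d5 = 15/2 → (0, 15/2)
  seg 2: left by d2 = 15/4 → (-15/4, 15/2)
  seg 3: up by d9 = 87/8 → (-15/4, 147/8)
  seg 4: left by d1 = 5/2 → (-25/4, 147/8)
  seg 5: right by d10 = 69/8 → (19/8, 147/8)
  seg 6: down by d6 = 41/4 → (19/8, 65/8)
  seg 7: right by d9 = 87/8 → (53/4, 65/8)

d5 = 15/2
d6 = 41/4
d7 = 14/5
d8 = 41/8
d9 = 87/8
d10 = 69/8
endpoint = (53/4, 65/8)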